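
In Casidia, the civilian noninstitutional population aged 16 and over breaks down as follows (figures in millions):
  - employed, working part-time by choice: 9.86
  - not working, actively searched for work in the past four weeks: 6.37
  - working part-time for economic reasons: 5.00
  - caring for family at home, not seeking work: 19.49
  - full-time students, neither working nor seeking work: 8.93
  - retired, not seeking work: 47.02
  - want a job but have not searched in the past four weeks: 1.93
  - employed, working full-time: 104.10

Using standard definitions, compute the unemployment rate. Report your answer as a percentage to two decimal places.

Unemployment rate ≈ 5.08%.

Employed = 9.86 + 5.00 + 104.10 = 118.96 million (anyone who worked, including part-time for economic reasons, counts as employed).
Unemployed = 6.37 million.
Labor force = 118.96 + 6.37 = 125.33 million.
Unemployment rate = 6.37 / 125.33 = 5.08%.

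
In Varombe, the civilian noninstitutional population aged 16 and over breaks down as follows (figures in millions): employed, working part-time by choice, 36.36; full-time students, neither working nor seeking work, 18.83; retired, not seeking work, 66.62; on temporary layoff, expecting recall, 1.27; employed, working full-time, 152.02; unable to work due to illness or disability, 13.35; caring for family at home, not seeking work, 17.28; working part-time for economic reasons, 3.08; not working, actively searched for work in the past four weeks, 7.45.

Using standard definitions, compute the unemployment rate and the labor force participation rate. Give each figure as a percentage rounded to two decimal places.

Employed = 36.36 + 152.02 + 3.08 = 191.46 million (anyone who worked, including part-time for economic reasons, counts as employed).
Unemployed = 1.27 + 7.45 = 8.72 million (jobless and actively searching, or on temporary layoff).
Labor force = 191.46 + 8.72 = 200.18 million.
Not in labor force = 18.83 + 66.62 + 13.35 + 17.28 = 116.08 million (those not working and not actively searching are outside the labor force).
Civilian working-age population = 200.18 + 116.08 = 316.26 million.
Unemployment rate = 8.72 / 200.18 = 4.36%.
Labor force participation rate = 200.18 / 316.26 = 63.30%.

Unemployment rate ≈ 4.36%; labor force participation rate ≈ 63.30%.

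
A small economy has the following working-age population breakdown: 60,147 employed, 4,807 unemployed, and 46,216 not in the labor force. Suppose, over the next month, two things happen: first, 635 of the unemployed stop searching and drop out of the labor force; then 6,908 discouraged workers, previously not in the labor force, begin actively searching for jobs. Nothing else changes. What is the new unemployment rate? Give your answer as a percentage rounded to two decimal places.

New unemployment rate ≈ 15.56%.

Initially, labor force = 60,147 + 4,807 = 64,954, so u = 4,807/64,954 = 7.40%.
After the first change, unemployed and labor force both fall by 635 → E = 60,147, U = 4,172, labor force = 64,319.
After the second change, unemployed and labor force both rise by 6,908 → E = 60,147, U = 11,080, labor force = 71,227.
New unemployment rate = 11,080 / 71,227 = 15.56%.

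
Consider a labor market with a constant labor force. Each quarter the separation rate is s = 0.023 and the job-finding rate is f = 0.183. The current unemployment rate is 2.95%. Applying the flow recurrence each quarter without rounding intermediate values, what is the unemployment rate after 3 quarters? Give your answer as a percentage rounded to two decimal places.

With a fixed labor force, u_{t+1} = u_t + s·(1−u_t) − f·u_t = u_t·(1−s−f) + s.
Here 1−s−f = 0.794 and s = 0.023.
u_1 = 0.029500 × 0.794 + 0.023 = 0.046423.
u_2 = 0.046423 × 0.794 + 0.023 = 0.059860.
u_3 = 0.059860 × 0.794 + 0.023 = 0.070529.

Unemployment rate after three quarters ≈ 7.05%.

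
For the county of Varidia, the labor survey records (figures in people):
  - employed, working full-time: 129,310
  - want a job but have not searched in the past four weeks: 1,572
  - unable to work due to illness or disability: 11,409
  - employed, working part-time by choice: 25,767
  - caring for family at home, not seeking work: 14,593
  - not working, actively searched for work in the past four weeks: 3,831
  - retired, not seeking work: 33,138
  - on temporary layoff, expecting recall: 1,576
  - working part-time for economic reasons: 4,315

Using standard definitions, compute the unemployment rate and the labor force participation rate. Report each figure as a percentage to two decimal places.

Unemployment rate ≈ 3.28%; labor force participation rate ≈ 73.08%.

Employed = 129,310 + 25,767 + 4,315 = 159,392 (anyone who worked, including part-time for economic reasons, counts as employed).
Unemployed = 3,831 + 1,576 = 5,407 (jobless and actively searching, or on temporary layoff).
Labor force = 159,392 + 5,407 = 164,799.
Not in labor force = 1,572 + 11,409 + 14,593 + 33,138 = 60,712 (those not working and not actively searching are outside the labor force — including those who want a job but have given up searching).
Civilian working-age population = 164,799 + 60,712 = 225,511.
Unemployment rate = 5,407 / 164,799 = 3.28%.
Labor force participation rate = 164,799 / 225,511 = 73.08%.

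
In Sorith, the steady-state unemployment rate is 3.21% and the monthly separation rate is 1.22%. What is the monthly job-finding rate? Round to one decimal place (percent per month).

From u* = s/(s+f): f = s·(1−u)/u.
f = 1.22 × (1 − 0.0321) / 0.0321 = 1.1808 / 0.0321 ≈ 36.8% per month.

Job-finding rate ≈ 36.8% per month.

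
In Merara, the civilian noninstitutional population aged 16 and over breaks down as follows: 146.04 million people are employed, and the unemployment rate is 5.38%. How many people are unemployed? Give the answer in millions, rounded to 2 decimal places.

About 8.30 million are unemployed.

Let U be the number unemployed. The labor force is E + U, and U/(E+U) = 0.0538.
So U = 0.0538 × 146.04 / (1 − 0.0538) = 7.8570 / 0.9462 ≈ 8.30 million.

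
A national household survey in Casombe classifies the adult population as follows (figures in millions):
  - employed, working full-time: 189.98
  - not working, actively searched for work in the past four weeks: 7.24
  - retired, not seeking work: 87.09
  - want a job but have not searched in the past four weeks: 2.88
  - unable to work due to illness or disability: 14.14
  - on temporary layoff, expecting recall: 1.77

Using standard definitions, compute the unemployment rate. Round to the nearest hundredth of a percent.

Employed = 189.98 million.
Unemployed = 7.24 + 1.77 = 9.01 million (jobless and actively searching, or on temporary layoff).
Labor force = 189.98 + 9.01 = 198.99 million.
Unemployment rate = 9.01 / 198.99 = 4.53%.

Unemployment rate ≈ 4.53%.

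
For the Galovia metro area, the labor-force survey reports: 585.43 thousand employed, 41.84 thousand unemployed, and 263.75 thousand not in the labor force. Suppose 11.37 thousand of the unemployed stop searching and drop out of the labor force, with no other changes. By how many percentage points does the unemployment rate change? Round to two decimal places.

Initially, labor force = 585.43 + 41.84 = 627.27 thousand, so u = 41.84/627.27 = 6.67%.
After the change, unemployed and labor force both fall by 11.37 → E = 585.43, U = 30.47, labor force = 615.90 thousand.
New unemployment rate = 30.47 / 615.90 = 4.95%.
Change = 4.95% − 6.67% = −1.72 percentage points.

The unemployment rate changes by −1.72 percentage points.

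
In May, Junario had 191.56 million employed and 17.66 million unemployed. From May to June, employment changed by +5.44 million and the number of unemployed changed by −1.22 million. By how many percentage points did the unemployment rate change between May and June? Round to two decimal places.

May: labor force = 191.56 + 17.66 = 209.22; u = 17.66/209.22 = 8.44%.
June: labor force = 197.00 + 16.44 = 213.44; u = 16.44/213.44 = 7.70%.
Change = 7.70% − 8.44% = −0.74 pp.

The unemployment rate changed by −0.74 percentage points.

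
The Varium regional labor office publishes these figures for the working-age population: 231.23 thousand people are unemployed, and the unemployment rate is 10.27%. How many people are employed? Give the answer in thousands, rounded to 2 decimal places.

About 2,020.28 thousand are employed.

Labor force = U / u = 231.23 / 0.1027 ≈ 2,251.51 thousand.
Employed = labor force − unemployed = 2,251.51 − 231.23 = 2,020.28 thousand.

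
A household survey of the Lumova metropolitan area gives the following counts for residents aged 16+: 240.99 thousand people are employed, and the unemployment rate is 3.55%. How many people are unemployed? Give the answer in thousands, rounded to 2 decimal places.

Let U be the number unemployed. The labor force is E + U, and U/(E+U) = 0.0355.
So U = 0.0355 × 240.99 / (1 − 0.0355) = 8.5551 / 0.9645 ≈ 8.87 thousand.

About 8.87 thousand are unemployed.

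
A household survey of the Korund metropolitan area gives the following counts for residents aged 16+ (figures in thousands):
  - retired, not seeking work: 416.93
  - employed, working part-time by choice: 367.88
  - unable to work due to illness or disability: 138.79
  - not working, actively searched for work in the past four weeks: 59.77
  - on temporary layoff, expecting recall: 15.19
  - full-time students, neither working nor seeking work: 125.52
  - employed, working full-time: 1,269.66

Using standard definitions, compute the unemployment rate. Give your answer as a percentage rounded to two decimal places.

Unemployment rate ≈ 4.38%.

Employed = 367.88 + 1,269.66 = 1,637.54 thousand.
Unemployed = 59.77 + 15.19 = 74.96 thousand (jobless and actively searching, or on temporary layoff).
Labor force = 1,637.54 + 74.96 = 1,712.50 thousand.
Unemployment rate = 74.96 / 1,712.50 = 4.38%.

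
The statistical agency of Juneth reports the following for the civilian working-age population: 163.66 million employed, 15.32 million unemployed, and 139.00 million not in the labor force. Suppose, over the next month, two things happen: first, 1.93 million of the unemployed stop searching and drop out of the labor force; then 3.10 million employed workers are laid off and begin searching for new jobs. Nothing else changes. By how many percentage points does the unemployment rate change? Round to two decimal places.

Initially, labor force = 163.66 + 15.32 = 178.98 million, so u = 15.32/178.98 = 8.56%.
After the first change, unemployed and labor force both fall by 1.93 → E = 163.66, U = 13.39, labor force = 177.05 million.
After the second change, employed falls and unemployed rises by 3.10; labor force unchanged → E = 160.56, U = 16.49, labor force = 177.05 million.
New unemployment rate = 16.49 / 177.05 = 9.31%.
Change = 9.31% − 8.56% = +0.75 percentage points.

The unemployment rate changes by +0.75 percentage points.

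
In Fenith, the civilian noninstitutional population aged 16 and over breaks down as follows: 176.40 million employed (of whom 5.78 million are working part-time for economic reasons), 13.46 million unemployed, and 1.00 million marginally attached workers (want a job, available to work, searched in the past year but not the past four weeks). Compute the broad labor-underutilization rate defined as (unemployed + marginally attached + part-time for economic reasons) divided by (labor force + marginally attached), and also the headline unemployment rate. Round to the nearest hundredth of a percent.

Labor force = 176.40 + 13.46 = 189.86 million.
Numerator = 13.46 + 1.00 + 5.78 = 20.24 million.
Denominator = 189.86 + 1.00 = 190.86 million.
Broad rate = 20.24 / 190.86 = 10.60%.
Headline unemployment rate = 13.46 / 189.86 = 7.09%.

Broad underutilization rate ≈ 10.60%; headline unemployment rate ≈ 7.09%.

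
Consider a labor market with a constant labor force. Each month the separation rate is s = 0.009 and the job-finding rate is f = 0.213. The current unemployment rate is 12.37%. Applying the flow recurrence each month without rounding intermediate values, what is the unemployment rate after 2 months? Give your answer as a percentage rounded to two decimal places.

Unemployment rate after two months ≈ 9.09%.

With a fixed labor force, u_{t+1} = u_t + s·(1−u_t) − f·u_t = u_t·(1−s−f) + s.
Here 1−s−f = 0.778 and s = 0.009.
u_1 = 0.123700 × 0.778 + 0.009 = 0.105239.
u_2 = 0.105239 × 0.778 + 0.009 = 0.090876.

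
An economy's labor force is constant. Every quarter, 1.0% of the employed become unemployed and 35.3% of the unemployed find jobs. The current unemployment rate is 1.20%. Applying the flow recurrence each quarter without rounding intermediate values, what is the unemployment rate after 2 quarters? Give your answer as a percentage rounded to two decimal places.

With a fixed labor force, u_{t+1} = u_t + s·(1−u_t) − f·u_t = u_t·(1−s−f) + s.
Here 1−s−f = 0.637 and s = 0.010.
u_1 = 0.012000 × 0.637 + 0.010 = 0.017644.
u_2 = 0.017644 × 0.637 + 0.010 = 0.021239.

Unemployment rate after two quarters ≈ 2.12%.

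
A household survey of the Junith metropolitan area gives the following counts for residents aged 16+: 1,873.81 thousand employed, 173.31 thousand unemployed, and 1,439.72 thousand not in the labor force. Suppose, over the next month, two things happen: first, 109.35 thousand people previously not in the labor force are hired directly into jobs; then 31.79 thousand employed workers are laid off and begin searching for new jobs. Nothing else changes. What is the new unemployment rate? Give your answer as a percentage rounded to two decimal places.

Initially, labor force = 1,873.81 + 173.31 = 2,047.12 thousand, so u = 173.31/2,047.12 = 8.47%.
After the first change, employed and labor force both rise by 109.35; unemployed unchanged → E = 1,983.16, U = 173.31, labor force = 2,156.47 thousand.
After the second change, employed falls and unemployed rises by 31.79; labor force unchanged → E = 1,951.37, U = 205.10, labor force = 2,156.47 thousand.
New unemployment rate = 205.10 / 2,156.47 = 9.51%.

New unemployment rate ≈ 9.51%.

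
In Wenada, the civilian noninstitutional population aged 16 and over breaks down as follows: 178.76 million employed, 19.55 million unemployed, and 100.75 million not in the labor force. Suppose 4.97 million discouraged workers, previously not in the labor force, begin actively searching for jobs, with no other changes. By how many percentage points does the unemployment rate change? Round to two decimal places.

Initially, labor force = 178.76 + 19.55 = 198.31 million, so u = 19.55/198.31 = 9.86%.
After the change, unemployed and labor force both rise by 4.97 → E = 178.76, U = 24.52, labor force = 203.28 million.
New unemployment rate = 24.52 / 203.28 = 12.06%.
Change = 12.06% − 9.86% = +2.20 percentage points.

The unemployment rate changes by +2.20 percentage points.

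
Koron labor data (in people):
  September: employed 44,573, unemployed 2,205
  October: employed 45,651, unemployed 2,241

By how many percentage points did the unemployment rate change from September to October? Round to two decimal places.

September: labor force = 44,573 + 2,205 = 46,778; u = 2,205/46,778 = 4.71%.
October: labor force = 45,651 + 2,241 = 47,892; u = 2,241/47,892 = 4.68%.
Change = 4.68% − 4.71% = −0.03 pp.

The unemployment rate changed by −0.03 percentage points.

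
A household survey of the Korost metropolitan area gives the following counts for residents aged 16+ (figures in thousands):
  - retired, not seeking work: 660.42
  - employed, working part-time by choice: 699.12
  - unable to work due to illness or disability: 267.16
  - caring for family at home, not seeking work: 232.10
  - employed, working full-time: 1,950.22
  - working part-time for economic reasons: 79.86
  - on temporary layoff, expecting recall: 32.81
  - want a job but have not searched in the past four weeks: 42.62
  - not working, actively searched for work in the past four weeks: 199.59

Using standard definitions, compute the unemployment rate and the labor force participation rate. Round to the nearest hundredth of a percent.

Unemployment rate ≈ 7.85%; labor force participation rate ≈ 71.13%.

Employed = 699.12 + 1,950.22 + 79.86 = 2,729.20 thousand (anyone who worked, including part-time for economic reasons, counts as employed).
Unemployed = 32.81 + 199.59 = 232.40 thousand (jobless and actively searching, or on temporary layoff).
Labor force = 2,729.20 + 232.40 = 2,961.60 thousand.
Not in labor force = 660.42 + 267.16 + 232.10 + 42.62 = 1,202.30 thousand (those not working and not actively searching are outside the labor force — including those who want a job but have given up searching).
Civilian working-age population = 2,961.60 + 1,202.30 = 4,163.90 thousand.
Unemployment rate = 232.40 / 2,961.60 = 7.85%.
Labor force participation rate = 2,961.60 / 4,163.90 = 71.13%.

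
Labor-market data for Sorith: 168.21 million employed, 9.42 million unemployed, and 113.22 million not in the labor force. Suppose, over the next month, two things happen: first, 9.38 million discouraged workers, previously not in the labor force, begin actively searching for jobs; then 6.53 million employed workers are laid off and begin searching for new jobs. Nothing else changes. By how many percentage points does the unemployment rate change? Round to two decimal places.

The unemployment rate changes by +8.24 percentage points.

Initially, labor force = 168.21 + 9.42 = 177.63 million, so u = 9.42/177.63 = 5.30%.
After the first change, unemployed and labor force both rise by 9.38 → E = 168.21, U = 18.80, labor force = 187.01 million.
After the second change, employed falls and unemployed rises by 6.53; labor force unchanged → E = 161.68, U = 25.33, labor force = 187.01 million.
New unemployment rate = 25.33 / 187.01 = 13.54%.
Change = 13.54% − 5.30% = +8.24 percentage points.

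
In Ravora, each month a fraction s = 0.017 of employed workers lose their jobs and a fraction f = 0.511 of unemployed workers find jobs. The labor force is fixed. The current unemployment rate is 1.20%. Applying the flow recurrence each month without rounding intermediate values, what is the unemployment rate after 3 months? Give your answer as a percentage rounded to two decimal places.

Unemployment rate after three months ≈ 3.01%.

With a fixed labor force, u_{t+1} = u_t + s·(1−u_t) − f·u_t = u_t·(1−s−f) + s.
Here 1−s−f = 0.472 and s = 0.017.
u_1 = 0.012000 × 0.472 + 0.017 = 0.022664.
u_2 = 0.022664 × 0.472 + 0.017 = 0.027697.
u_3 = 0.027697 × 0.472 + 0.017 = 0.030073.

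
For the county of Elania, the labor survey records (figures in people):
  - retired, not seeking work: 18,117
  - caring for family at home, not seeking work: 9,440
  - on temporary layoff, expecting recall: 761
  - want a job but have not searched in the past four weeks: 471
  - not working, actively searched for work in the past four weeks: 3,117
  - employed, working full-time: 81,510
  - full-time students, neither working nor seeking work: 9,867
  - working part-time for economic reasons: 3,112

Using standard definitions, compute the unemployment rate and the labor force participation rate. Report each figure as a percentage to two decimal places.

Employed = 81,510 + 3,112 = 84,622 (anyone who worked, including part-time for economic reasons, counts as employed).
Unemployed = 761 + 3,117 = 3,878 (jobless and actively searching, or on temporary layoff).
Labor force = 84,622 + 3,878 = 88,500.
Not in labor force = 18,117 + 9,440 + 471 + 9,867 = 37,895 (those not working and not actively searching are outside the labor force — including those who want a job but have given up searching).
Civilian working-age population = 88,500 + 37,895 = 126,395.
Unemployment rate = 3,878 / 88,500 = 4.38%.
Labor force participation rate = 88,500 / 126,395 = 70.02%.

Unemployment rate ≈ 4.38%; labor force participation rate ≈ 70.02%.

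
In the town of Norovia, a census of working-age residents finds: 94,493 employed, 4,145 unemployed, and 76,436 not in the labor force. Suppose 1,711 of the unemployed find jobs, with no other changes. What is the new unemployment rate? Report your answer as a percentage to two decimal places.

Initially, labor force = 94,493 + 4,145 = 98,638, so u = 4,145/98,638 = 4.20%.
After the change, unemployed falls and employed rises by 1,711; labor force unchanged → E = 96,204, U = 2,434, labor force = 98,638.
New unemployment rate = 2,434 / 98,638 = 2.47%.

New unemployment rate ≈ 2.47%.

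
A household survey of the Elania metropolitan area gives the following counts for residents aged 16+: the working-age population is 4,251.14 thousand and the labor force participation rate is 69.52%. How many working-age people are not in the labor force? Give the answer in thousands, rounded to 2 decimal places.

About 1,295.75 thousand are not in the labor force.

Share not in the labor force = 1 − 0.6952 = 0.3048.
Not in labor force = 0.3048 × 4,251.14 ≈ 1,295.75 thousand.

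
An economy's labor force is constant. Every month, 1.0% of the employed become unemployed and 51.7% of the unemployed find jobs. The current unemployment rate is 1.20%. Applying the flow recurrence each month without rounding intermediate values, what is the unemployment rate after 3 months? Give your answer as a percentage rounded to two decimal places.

Unemployment rate after three months ≈ 1.82%.

With a fixed labor force, u_{t+1} = u_t + s·(1−u_t) − f·u_t = u_t·(1−s−f) + s.
Here 1−s−f = 0.473 and s = 0.010.
u_1 = 0.012000 × 0.473 + 0.010 = 0.015676.
u_2 = 0.015676 × 0.473 + 0.010 = 0.017415.
u_3 = 0.017415 × 0.473 + 0.010 = 0.018237.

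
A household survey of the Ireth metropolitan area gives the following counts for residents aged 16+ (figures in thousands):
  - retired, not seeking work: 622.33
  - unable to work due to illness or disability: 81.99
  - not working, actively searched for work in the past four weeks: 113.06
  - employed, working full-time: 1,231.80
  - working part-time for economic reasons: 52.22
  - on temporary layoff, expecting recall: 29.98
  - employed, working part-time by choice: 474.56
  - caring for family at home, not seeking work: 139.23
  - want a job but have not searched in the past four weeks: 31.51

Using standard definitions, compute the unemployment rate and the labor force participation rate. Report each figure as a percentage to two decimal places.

Unemployment rate ≈ 7.52%; labor force participation rate ≈ 68.49%.

Employed = 1,231.80 + 52.22 + 474.56 = 1,758.58 thousand (anyone who worked, including part-time for economic reasons, counts as employed).
Unemployed = 113.06 + 29.98 = 143.04 thousand (jobless and actively searching, or on temporary layoff).
Labor force = 1,758.58 + 143.04 = 1,901.62 thousand.
Not in labor force = 622.33 + 81.99 + 139.23 + 31.51 = 875.06 thousand (those not working and not actively searching are outside the labor force — including those who want a job but have given up searching).
Civilian working-age population = 1,901.62 + 875.06 = 2,776.68 thousand.
Unemployment rate = 143.04 / 1,901.62 = 7.52%.
Labor force participation rate = 1,901.62 / 2,776.68 = 68.49%.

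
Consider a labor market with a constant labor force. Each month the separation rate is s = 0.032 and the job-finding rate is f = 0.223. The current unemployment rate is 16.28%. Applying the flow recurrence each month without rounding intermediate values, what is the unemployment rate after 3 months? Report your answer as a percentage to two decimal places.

Unemployment rate after three months ≈ 14.09%.

With a fixed labor force, u_{t+1} = u_t + s·(1−u_t) − f·u_t = u_t·(1−s−f) + s.
Here 1−s−f = 0.745 and s = 0.032.
u_1 = 0.162800 × 0.745 + 0.032 = 0.153286.
u_2 = 0.153286 × 0.745 + 0.032 = 0.146198.
u_3 = 0.146198 × 0.745 + 0.032 = 0.140918.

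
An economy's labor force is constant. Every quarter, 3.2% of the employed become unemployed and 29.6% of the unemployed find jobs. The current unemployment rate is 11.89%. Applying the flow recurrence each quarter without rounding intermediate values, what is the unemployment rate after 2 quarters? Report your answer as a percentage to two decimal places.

With a fixed labor force, u_{t+1} = u_t + s·(1−u_t) − f·u_t = u_t·(1−s−f) + s.
Here 1−s−f = 0.672 and s = 0.032.
u_1 = 0.118900 × 0.672 + 0.032 = 0.111901.
u_2 = 0.111901 × 0.672 + 0.032 = 0.107197.

Unemployment rate after two quarters ≈ 10.72%.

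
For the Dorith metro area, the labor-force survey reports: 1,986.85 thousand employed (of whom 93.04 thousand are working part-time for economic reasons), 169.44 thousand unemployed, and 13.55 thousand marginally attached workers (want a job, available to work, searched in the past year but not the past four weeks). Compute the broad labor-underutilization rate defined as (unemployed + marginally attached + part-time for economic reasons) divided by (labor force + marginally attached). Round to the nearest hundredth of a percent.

Broad underutilization rate ≈ 12.72%.

Labor force = 1,986.85 + 169.44 = 2,156.29 thousand.
Numerator = 169.44 + 13.55 + 93.04 = 276.03 thousand.
Denominator = 2,156.29 + 13.55 = 2,169.84 thousand.
Broad rate = 276.03 / 2,169.84 = 12.72%.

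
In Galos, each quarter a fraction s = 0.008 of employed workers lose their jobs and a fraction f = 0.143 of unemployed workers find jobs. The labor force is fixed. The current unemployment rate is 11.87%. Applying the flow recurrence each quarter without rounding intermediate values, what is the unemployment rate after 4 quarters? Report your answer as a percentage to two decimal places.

With a fixed labor force, u_{t+1} = u_t + s·(1−u_t) − f·u_t = u_t·(1−s−f) + s.
Here 1−s−f = 0.849 and s = 0.008.
u_1 = 0.118700 × 0.849 + 0.008 = 0.108776.
u_2 = 0.108776 × 0.849 + 0.008 = 0.100351.
u_3 = 0.100351 × 0.849 + 0.008 = 0.093198.
u_4 = 0.093198 × 0.849 + 0.008 = 0.087125.

Unemployment rate after four quarters ≈ 8.71%.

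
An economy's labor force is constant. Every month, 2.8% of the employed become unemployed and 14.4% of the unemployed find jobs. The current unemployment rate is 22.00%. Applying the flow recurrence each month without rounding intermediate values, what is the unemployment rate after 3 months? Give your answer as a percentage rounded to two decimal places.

With a fixed labor force, u_{t+1} = u_t + s·(1−u_t) − f·u_t = u_t·(1−s−f) + s.
Here 1−s−f = 0.828 and s = 0.028.
u_1 = 0.220000 × 0.828 + 0.028 = 0.210160.
u_2 = 0.210160 × 0.828 + 0.028 = 0.202012.
u_3 = 0.202012 × 0.828 + 0.028 = 0.195266.

Unemployment rate after three months ≈ 19.53%.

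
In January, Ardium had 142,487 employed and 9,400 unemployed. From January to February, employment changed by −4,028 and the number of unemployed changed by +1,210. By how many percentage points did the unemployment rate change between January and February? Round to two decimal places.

January: labor force = 142,487 + 9,400 = 151,887; u = 9,400/151,887 = 6.19%.
February: labor force = 138,459 + 10,610 = 149,069; u = 10,610/149,069 = 7.12%.
Change = 7.12% − 6.19% = +0.93 pp.

The unemployment rate changed by +0.93 percentage points.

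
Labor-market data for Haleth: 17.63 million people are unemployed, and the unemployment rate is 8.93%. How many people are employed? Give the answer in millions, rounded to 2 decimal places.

Labor force = U / u = 17.63 / 0.0893 ≈ 197.42 million.
Employed = labor force − unemployed = 197.42 − 17.63 = 179.79 million.

About 179.79 million are employed.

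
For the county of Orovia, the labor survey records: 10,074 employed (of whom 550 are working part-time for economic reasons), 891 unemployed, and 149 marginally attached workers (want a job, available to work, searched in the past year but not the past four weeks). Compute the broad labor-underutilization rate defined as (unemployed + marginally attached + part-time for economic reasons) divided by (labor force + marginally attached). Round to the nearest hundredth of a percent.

Broad underutilization rate ≈ 14.31%.

Labor force = 10,074 + 891 = 10,965.
Numerator = 891 + 149 + 550 = 1,590.
Denominator = 10,965 + 149 = 11,114.
Broad rate = 1,590 / 11,114 = 14.31%.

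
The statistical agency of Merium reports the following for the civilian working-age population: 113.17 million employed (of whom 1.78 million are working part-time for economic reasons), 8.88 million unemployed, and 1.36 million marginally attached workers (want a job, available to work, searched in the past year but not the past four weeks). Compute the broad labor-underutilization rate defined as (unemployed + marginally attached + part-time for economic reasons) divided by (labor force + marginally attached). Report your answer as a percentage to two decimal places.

Broad underutilization rate ≈ 9.74%.

Labor force = 113.17 + 8.88 = 122.05 million.
Numerator = 8.88 + 1.36 + 1.78 = 12.02 million.
Denominator = 122.05 + 1.36 = 123.41 million.
Broad rate = 12.02 / 123.41 = 9.74%.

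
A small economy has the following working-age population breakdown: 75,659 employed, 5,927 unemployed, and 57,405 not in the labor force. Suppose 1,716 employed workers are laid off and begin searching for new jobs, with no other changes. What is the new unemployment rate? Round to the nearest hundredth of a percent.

Initially, labor force = 75,659 + 5,927 = 81,586, so u = 5,927/81,586 = 7.26%.
After the change, employed falls and unemployed rises by 1,716; labor force unchanged → E = 73,943, U = 7,643, labor force = 81,586.
New unemployment rate = 7,643 / 81,586 = 9.37%.

New unemployment rate ≈ 9.37%.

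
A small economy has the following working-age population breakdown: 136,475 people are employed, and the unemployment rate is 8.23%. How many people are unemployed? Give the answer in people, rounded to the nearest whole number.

Let U be the number unemployed. The labor force is E + U, and U/(E+U) = 0.0823.
So U = 0.0823 × 136,475 / (1 − 0.0823) = 11231.89 / 0.9177 ≈ 12,239.

About 12,239 are unemployed.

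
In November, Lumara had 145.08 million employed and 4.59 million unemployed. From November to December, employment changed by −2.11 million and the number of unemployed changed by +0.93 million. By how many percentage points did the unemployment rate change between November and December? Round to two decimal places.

The unemployment rate changed by +0.65 percentage points.

November: labor force = 145.08 + 4.59 = 149.67; u = 4.59/149.67 = 3.07%.
December: labor force = 142.97 + 5.52 = 148.49; u = 5.52/148.49 = 3.72%.
Change = 3.72% − 3.07% = +0.65 pp.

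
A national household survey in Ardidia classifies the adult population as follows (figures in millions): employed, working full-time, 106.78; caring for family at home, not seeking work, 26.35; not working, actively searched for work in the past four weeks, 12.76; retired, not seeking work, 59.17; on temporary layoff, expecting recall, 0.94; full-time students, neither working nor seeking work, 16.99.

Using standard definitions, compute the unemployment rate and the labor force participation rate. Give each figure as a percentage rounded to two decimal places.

Unemployment rate ≈ 11.37%; labor force participation rate ≈ 54.03%.

Employed = 106.78 million.
Unemployed = 12.76 + 0.94 = 13.70 million (jobless and actively searching, or on temporary layoff).
Labor force = 106.78 + 13.70 = 120.48 million.
Not in labor force = 26.35 + 59.17 + 16.99 = 102.51 million (those not working and not actively searching are outside the labor force).
Civilian working-age population = 120.48 + 102.51 = 222.99 million.
Unemployment rate = 13.70 / 120.48 = 11.37%.
Labor force participation rate = 120.48 / 222.99 = 54.03%.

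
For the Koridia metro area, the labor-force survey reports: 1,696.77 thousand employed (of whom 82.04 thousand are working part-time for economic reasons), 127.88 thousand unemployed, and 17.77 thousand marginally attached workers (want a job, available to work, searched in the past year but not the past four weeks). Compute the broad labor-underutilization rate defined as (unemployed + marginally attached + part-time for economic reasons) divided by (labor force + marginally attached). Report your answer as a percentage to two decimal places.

Labor force = 1,696.77 + 127.88 = 1,824.65 thousand.
Numerator = 127.88 + 17.77 + 82.04 = 227.69 thousand.
Denominator = 1,824.65 + 17.77 = 1,842.42 thousand.
Broad rate = 227.69 / 1,842.42 = 12.36%.

Broad underutilization rate ≈ 12.36%.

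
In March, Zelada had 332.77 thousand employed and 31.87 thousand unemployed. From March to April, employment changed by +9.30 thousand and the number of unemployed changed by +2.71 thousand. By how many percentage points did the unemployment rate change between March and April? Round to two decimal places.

The unemployment rate changed by +0.44 percentage points.

March: labor force = 332.77 + 31.87 = 364.64; u = 31.87/364.64 = 8.74%.
April: labor force = 342.07 + 34.58 = 376.65; u = 34.58/376.65 = 9.18%.
Change = 9.18% − 8.74% = +0.44 pp.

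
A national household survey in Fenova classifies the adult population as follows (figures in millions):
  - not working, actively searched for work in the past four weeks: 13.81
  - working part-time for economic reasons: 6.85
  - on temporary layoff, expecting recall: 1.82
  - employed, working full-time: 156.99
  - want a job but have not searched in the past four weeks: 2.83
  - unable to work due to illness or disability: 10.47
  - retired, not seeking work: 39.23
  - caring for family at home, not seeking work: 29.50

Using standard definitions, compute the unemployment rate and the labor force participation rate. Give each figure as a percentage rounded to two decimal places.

Employed = 6.85 + 156.99 = 163.84 million (anyone who worked, including part-time for economic reasons, counts as employed).
Unemployed = 13.81 + 1.82 = 15.63 million (jobless and actively searching, or on temporary layoff).
Labor force = 163.84 + 15.63 = 179.47 million.
Not in labor force = 2.83 + 10.47 + 39.23 + 29.50 = 82.03 million (those not working and not actively searching are outside the labor force — including those who want a job but have given up searching).
Civilian working-age population = 179.47 + 82.03 = 261.50 million.
Unemployment rate = 15.63 / 179.47 = 8.71%.
Labor force participation rate = 179.47 / 261.50 = 68.63%.

Unemployment rate ≈ 8.71%; labor force participation rate ≈ 68.63%.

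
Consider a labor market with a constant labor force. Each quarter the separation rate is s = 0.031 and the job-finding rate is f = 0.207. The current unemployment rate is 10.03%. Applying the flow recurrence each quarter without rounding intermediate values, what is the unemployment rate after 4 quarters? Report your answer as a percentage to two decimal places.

Unemployment rate after four quarters ≈ 12.02%.

With a fixed labor force, u_{t+1} = u_t + s·(1−u_t) − f·u_t = u_t·(1−s−f) + s.
Here 1−s−f = 0.762 and s = 0.031.
u_1 = 0.100300 × 0.762 + 0.031 = 0.107429.
u_2 = 0.107429 × 0.762 + 0.031 = 0.112861.
u_3 = 0.112861 × 0.762 + 0.031 = 0.117000.
u_4 = 0.117000 × 0.762 + 0.031 = 0.120154.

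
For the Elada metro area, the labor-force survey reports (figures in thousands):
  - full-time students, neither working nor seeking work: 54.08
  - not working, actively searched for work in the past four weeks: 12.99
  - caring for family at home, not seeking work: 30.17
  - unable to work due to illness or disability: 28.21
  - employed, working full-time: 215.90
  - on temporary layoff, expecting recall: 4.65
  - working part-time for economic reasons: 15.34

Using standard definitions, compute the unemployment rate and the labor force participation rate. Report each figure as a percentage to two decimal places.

Unemployment rate ≈ 7.09%; labor force participation rate ≈ 68.88%.

Employed = 215.90 + 15.34 = 231.24 thousand (anyone who worked, including part-time for economic reasons, counts as employed).
Unemployed = 12.99 + 4.65 = 17.64 thousand (jobless and actively searching, or on temporary layoff).
Labor force = 231.24 + 17.64 = 248.88 thousand.
Not in labor force = 54.08 + 30.17 + 28.21 = 112.46 thousand (those not working and not actively searching are outside the labor force).
Civilian working-age population = 248.88 + 112.46 = 361.34 thousand.
Unemployment rate = 17.64 / 248.88 = 7.09%.
Labor force participation rate = 248.88 / 361.34 = 68.88%.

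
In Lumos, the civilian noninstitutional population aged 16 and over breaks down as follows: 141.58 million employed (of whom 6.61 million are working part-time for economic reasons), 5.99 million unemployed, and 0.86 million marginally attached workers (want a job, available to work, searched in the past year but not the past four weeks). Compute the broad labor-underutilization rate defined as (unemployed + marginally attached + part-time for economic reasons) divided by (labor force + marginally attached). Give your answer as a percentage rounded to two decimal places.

Broad underutilization rate ≈ 9.07%.

Labor force = 141.58 + 5.99 = 147.57 million.
Numerator = 5.99 + 0.86 + 6.61 = 13.46 million.
Denominator = 147.57 + 0.86 = 148.43 million.
Broad rate = 13.46 / 148.43 = 9.07%.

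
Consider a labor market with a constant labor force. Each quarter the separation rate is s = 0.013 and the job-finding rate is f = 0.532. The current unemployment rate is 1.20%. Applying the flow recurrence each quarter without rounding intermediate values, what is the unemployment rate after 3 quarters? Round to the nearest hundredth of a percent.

Unemployment rate after three quarters ≈ 2.27%.

With a fixed labor force, u_{t+1} = u_t + s·(1−u_t) − f·u_t = u_t·(1−s−f) + s.
Here 1−s−f = 0.455 and s = 0.013.
u_1 = 0.012000 × 0.455 + 0.013 = 0.018460.
u_2 = 0.018460 × 0.455 + 0.013 = 0.021399.
u_3 = 0.021399 × 0.455 + 0.013 = 0.022737.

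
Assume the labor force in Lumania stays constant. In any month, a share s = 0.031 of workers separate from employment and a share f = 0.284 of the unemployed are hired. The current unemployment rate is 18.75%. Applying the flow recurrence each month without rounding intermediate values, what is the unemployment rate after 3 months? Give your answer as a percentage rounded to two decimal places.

Unemployment rate after three months ≈ 12.70%.

With a fixed labor force, u_{t+1} = u_t + s·(1−u_t) − f·u_t = u_t·(1−s−f) + s.
Here 1−s−f = 0.685 and s = 0.031.
u_1 = 0.187500 × 0.685 + 0.031 = 0.159438.
u_2 = 0.159438 × 0.685 + 0.031 = 0.140215.
u_3 = 0.140215 × 0.685 + 0.031 = 0.127047.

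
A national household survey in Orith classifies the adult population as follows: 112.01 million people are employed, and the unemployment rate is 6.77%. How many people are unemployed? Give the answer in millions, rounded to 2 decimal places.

About 8.13 million are unemployed.

Let U be the number unemployed. The labor force is E + U, and U/(E+U) = 0.0677.
So U = 0.0677 × 112.01 / (1 − 0.0677) = 7.5831 / 0.9323 ≈ 8.13 million.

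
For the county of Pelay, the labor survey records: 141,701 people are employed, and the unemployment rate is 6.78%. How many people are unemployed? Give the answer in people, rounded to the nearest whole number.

Let U be the number unemployed. The labor force is E + U, and U/(E+U) = 0.0678.
So U = 0.0678 × 141,701 / (1 − 0.0678) = 9607.33 / 0.9322 ≈ 10,306.

About 10,306 are unemployed.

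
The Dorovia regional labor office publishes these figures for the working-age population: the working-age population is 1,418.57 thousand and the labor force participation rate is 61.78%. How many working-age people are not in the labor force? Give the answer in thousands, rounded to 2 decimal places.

Share not in the labor force = 1 − 0.6178 = 0.3822.
Not in labor force = 0.3822 × 1,418.57 ≈ 542.18 thousand.

About 542.18 thousand are not in the labor force.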